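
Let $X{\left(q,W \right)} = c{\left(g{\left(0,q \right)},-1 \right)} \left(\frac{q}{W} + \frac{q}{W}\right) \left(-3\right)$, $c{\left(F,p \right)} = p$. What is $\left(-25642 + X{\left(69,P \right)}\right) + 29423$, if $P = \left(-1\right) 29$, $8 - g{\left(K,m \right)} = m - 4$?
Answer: $\frac{109235}{29} \approx 3766.7$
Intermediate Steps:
$g{\left(K,m \right)} = 12 - m$ ($g{\left(K,m \right)} = 8 - \left(m - 4\right) = 8 - \left(-4 + m\right) = 12 - m$)
$P = -29$
$X{\left(q,W \right)} = \frac{6 q}{W}$ ($X{\left(q,W \right)} = - (\frac{q}{W} + \frac{q}{W}) \left(-3\right) = - \frac{2 q}{W} \left(-3\right) = \frac{6 q}{W}$)
$\left(-25642 + X{\left(69,P \right)}\right) + 29423 = \left(-25642 + 6 \cdot 69 \frac{1}{-29}\right) + 29423 = \left(-25642 + 6 \cdot 69 \left(- \frac{1}{29}\right)\right) + 29423 = \left(-25642 - \frac{414}{29}\right) + 29423 = - \frac{744032}{29} + 29423 = \frac{109235}{29}$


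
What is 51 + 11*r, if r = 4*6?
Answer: 315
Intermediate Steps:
r = 24
51 + 11*r = 51 + 11*24 = 51 + 264 = 315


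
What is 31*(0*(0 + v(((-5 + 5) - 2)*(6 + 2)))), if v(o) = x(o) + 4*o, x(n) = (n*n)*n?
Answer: 0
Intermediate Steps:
x(n) = n³ (x(n) = n²*n = n³)
v(o) = o³ + 4*o
31*(0*(0 + v(((-5 + 5) - 2)*(6 + 2)))) = 31*(0*(0 + (((-5 + 5) - 2)*(6 + 2))*(4 + (((-5 + 5) - 2)*(6 + 2))²))) = 31*(0*(0 + ((0 - 2)*8)*(4 + ((0 - 2)*8)²))) = 31*(0*(0 + (-2*8)*(4 + (-2*8)²))) = 31*(0*(0 - 16*(4 + (-16)²))) = 31*(0*(0 - 16*(4 + 256))) = 31*(0*(0 - 16*260)) = 31*(0*(0 - 4160)) = 31*(0*(-4160)) = 31*0 = 0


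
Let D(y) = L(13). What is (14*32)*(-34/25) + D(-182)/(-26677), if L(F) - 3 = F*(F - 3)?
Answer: -58049627/95275 ≈ -609.29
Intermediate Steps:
L(F) = 3 + F*(-3 + F) (L(F) = 3 + F*(F - 3) = 3 + F*(-3 + F))
D(y) = 133 (D(y) = 3 + 13² - 3*13 = 3 + 169 - 39 = 133)
(14*32)*(-34/25) + D(-182)/(-26677) = (14*32)*(-34/25) + 133/(-26677) = 448*(-34*1/25) + 133*(-1/26677) = 448*(-34/25) - 19/3811 = -15232/25 - 19/3811 = -58049627/95275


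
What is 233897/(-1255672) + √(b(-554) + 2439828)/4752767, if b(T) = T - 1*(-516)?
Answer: -233897/1255672 + √2439790/4752767 ≈ -0.18594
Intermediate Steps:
b(T) = 516 + T (b(T) = T + 516 = 516 + T)
233897/(-1255672) + √(b(-554) + 2439828)/4752767 = 233897/(-1255672) + √((516 - 554) + 2439828)/4752767 = 233897*(-1/1255672) + √(-38 + 2439828)*(1/4752767) = -233897/1255672 + √2439790*(1/4752767) = -233897/1255672 + √2439790/4752767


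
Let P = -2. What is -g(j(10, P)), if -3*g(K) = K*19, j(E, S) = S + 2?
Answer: 0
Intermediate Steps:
j(E, S) = 2 + S
g(K) = -19*K/3 (g(K) = -K*19/3 = -19*K/3)
-g(j(10, P)) = -(-19)*(2 - 2)/3 = -(-19)*0/3 = -1*0 = 0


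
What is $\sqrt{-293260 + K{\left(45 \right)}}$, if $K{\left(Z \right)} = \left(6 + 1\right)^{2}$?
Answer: $3 i \sqrt{32579} \approx 541.49 i$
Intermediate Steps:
$K{\left(Z \right)} = 49$ ($K{\left(Z \right)} = 7^{2} = 49$)
$\sqrt{-293260 + K{\left(45 \right)}} = \sqrt{-293260 + 49} = \sqrt{-293211} = 3 i \sqrt{32579}$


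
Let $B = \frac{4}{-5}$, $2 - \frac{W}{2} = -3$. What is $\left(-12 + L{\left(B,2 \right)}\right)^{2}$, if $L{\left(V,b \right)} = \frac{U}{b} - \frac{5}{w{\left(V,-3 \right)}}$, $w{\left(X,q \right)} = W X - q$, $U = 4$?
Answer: $81$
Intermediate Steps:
$W = 10$ ($W = 4 - -6 = 4 + 6 = 10$)
$B = - \frac{4}{5}$ ($B = 4 \left(- \frac{1}{5}\right) = - \frac{4}{5} \approx -0.8$)
$w{\left(X,q \right)} = - q + 10 X$ ($w{\left(X,q \right)} = 10 X - q = - q + 10 X$)
$L{\left(V,b \right)} = - \frac{5}{3 + 10 V} + \frac{4}{b}$ ($L{\left(V,b \right)} = \frac{4}{b} - \frac{5}{\left(-1\right) \left(-3\right) + 10 V} = \frac{4}{b} - \frac{5}{3 + 10 V} = - \frac{5}{3 + 10 V} + \frac{4}{b}$)
$\left(-12 + L{\left(B,2 \right)}\right)^{2} = \left(-12 + \frac{12 - 10 + 40 \left(- \frac{4}{5}\right)}{2 \left(3 + 10 \left(- \frac{4}{5}\right)\right)}\right)^{2} = \left(-12 + \frac{12 - 10 - 32}{2 \left(3 - 8\right)}\right)^{2} = \left(-12 + \frac{1}{2} \frac{1}{-5} \left(-30\right)\right)^{2} = \left(-12 + \frac{1}{2} \left(- \frac{1}{5}\right) \left(-30\right)\right)^{2} = \left(-12 + 3\right)^{2} = \left(-9\right)^{2} = 81$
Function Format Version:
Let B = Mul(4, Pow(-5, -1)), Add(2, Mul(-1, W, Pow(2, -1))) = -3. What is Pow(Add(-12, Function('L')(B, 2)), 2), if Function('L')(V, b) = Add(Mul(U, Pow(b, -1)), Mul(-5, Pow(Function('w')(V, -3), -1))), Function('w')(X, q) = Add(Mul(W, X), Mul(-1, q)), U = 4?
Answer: 81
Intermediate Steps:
W = 10 (W = Add(4, Mul(-2, -3)) = Add(4, 6) = 10)
B = Rational(-4, 5) (B = Mul(4, Rational(-1, 5)) = Rational(-4, 5) ≈ -0.80000)
Function('w')(X, q) = Add(Mul(-1, q), Mul(10, X)) (Function('w')(X, q) = Add(Mul(10, X), Mul(-1, q)) = Add(Mul(-1, q), Mul(10, X)))
Function('L')(V, b) = Add(Mul(-5, Pow(Add(3, Mul(10, V)), -1)), Mul(4, Pow(b, -1))) (Function('L')(V, b) = Add(Mul(4, Pow(b, -1)), Mul(-5, Pow(Add(Mul(-1, -3), Mul(10, V)), -1))) = Add(Mul(4, Pow(b, -1)), Mul(-5, Pow(Add(3, Mul(10, V)), -1))) = Add(Mul(-5, Pow(Add(3, Mul(10, V)), -1)), Mul(4, Pow(b, -1))))
Pow(Add(-12, Function('L')(B, 2)), 2) = Pow(Add(-12, Mul(Pow(2, -1), Pow(Add(3, Mul(10, Rational(-4, 5))), -1), Add(12, Mul(-5, 2), Mul(40, Rational(-4, 5))))), 2) = Pow(Add(-12, Mul(Rational(1, 2), Pow(Add(3, -8), -1), Add(12, -10, -32))), 2) = Pow(Add(-12, Mul(Rational(1, 2), Pow(-5, -1), -30)), 2) = Pow(Add(-12, Mul(Rational(1, 2), Rational(-1, 5), -30)), 2) = Pow(Add(-12, 3), 2) = Pow(-9, 2) = 81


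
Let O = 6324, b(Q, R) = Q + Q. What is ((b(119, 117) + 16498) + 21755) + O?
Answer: 44815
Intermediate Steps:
b(Q, R) = 2*Q
((b(119, 117) + 16498) + 21755) + O = ((2*119 + 16498) + 21755) + 6324 = ((238 + 16498) + 21755) + 6324 = (16736 + 21755) + 6324 = 38491 + 6324 = 44815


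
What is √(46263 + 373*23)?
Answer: √54842 ≈ 234.18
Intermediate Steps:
√(46263 + 373*23) = √(46263 + 8579) = √54842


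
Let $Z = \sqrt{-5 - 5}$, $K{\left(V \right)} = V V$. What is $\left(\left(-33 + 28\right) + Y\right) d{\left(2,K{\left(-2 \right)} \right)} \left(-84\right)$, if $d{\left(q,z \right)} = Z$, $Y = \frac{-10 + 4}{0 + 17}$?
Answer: $\frac{7644 i \sqrt{10}}{17} \approx 1421.9 i$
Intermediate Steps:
$K{\left(V \right)} = V^{2}$
$Z = i \sqrt{10}$ ($Z = \sqrt{-10} = i \sqrt{10} \approx 3.1623 i$)
$Y = - \frac{6}{17} \approx -0.35294$
$d{\left(q,z \right)} = i \sqrt{10}$
$\left(\left(-33 + 28\right) + Y\right) d{\left(2,K{\left(-2 \right)} \right)} \left(-84\right) = \left(\left(-33 + 28\right) - \frac{6}{17}\right) i \sqrt{10} \left(-84\right) = \left(-5 - \frac{6}{17}\right) i \sqrt{10} \left(-84\right) = - \frac{91 i \sqrt{10}}{17} \left(-84\right) = \frac{7644 i \sqrt{10}}{17}$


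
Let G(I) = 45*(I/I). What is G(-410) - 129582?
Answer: -129537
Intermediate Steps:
G(I) = 45 (G(I) = 45*1 = 45)
G(-410) - 129582 = 45 - 129582 = -129537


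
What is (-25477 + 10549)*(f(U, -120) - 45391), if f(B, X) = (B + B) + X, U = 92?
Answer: 676641456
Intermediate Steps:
f(B, X) = X + 2*B (f(B, X) = 2*B + X = X + 2*B)
(-25477 + 10549)*(f(U, -120) - 45391) = (-25477 + 10549)*((-120 + 2*92) - 45391) = -14928*((-120 + 184) - 45391) = -14928*(64 - 45391) = -14928*(-45327) = 676641456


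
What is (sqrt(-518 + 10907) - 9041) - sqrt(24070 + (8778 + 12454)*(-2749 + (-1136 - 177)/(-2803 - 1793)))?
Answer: -9041 + sqrt(10389) - 7*I*sqrt(1571756742798)/1149 ≈ -8939.1 - 7637.8*I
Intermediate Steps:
(sqrt(-518 + 10907) - 9041) - sqrt(24070 + (8778 + 12454)*(-2749 + (-1136 - 177)/(-2803 - 1793))) = (sqrt(10389) - 9041) - sqrt(24070 + 21232*(-2749 - 1313/(-4596))) = (-9041 + sqrt(10389)) - sqrt(24070 + 21232*(-2749 - 1313*(-1/4596))) = (-9041 + sqrt(10389)) - sqrt(24070 + 21232*(-2749 + 1313/4596)) = (-9041 + sqrt(10389)) - sqrt(24070 + 21232*(-12633091/4596)) = (-9041 + sqrt(10389)) - sqrt(24070 - 67056447028/1149) = (-9041 + sqrt(10389)) - sqrt(-67028790598/1149) = (-9041 + sqrt(10389)) - 7*I*sqrt(1571756742798)/1149 = -9041 + sqrt(10389) - 7*I*sqrt(1571756742798)/1149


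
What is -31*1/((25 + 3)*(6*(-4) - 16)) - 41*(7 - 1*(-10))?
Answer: -780609/1120 ≈ -696.97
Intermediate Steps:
-31*1/((25 + 3)*(6*(-4) - 16)) - 41*(7 - 1*(-10)) = -31*1/(28*(-24 - 16)) - 41*(7 + 10) = -31/((-40*28)) - 41*17 = -31/(-1120) - 697 = -31*(-1/1120) - 697 = 31/1120 - 697 = -780609/1120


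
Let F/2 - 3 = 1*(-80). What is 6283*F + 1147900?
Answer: 180318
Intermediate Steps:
F = -154 (F = 6 + 2*(1*(-80)) = 6 + 2*(-80) = 6 - 160 = -154)
6283*F + 1147900 = 6283*(-154) + 1147900 = -967582 + 1147900 = 180318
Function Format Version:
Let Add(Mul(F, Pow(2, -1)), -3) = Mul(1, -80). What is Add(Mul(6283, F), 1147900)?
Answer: 180318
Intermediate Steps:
F = -154 (F = Add(6, Mul(2, Mul(1, -80))) = Add(6, Mul(2, -80)) = Add(6, -160) = -154)
Add(Mul(6283, F), 1147900) = Add(Mul(6283, -154), 1147900) = Add(-967582, 1147900) = 180318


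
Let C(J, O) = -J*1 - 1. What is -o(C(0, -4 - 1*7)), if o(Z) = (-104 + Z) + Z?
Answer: 106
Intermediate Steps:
C(J, O) = -1 - J (C(J, O) = -J - 1 = -1 - J)
o(Z) = -104 + 2*Z
-o(C(0, -4 - 1*7)) = -(-104 + 2*(-1 - 1*0)) = -(-104 + 2*(-1 + 0)) = -(-104 + 2*(-1)) = -(-104 - 2) = -1*(-106) = 106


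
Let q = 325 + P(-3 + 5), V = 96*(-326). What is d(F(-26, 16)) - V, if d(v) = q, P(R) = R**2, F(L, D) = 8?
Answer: 31625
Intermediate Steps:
V = -31296
q = 329 (q = 325 + (-3 + 5)**2 = 325 + 2**2 = 325 + 4 = 329)
d(v) = 329
d(F(-26, 16)) - V = 329 - 1*(-31296) = 329 + 31296 = 31625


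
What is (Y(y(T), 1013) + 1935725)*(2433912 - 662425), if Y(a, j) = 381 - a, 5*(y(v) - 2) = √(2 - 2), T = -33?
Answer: 3429783066648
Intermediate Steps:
y(v) = 2 (y(v) = 2 + √(2 - 2)/5 = 2 + √0/5 = 2 + (⅕)*0 = 2 + 0 = 2)
(Y(y(T), 1013) + 1935725)*(2433912 - 662425) = ((381 - 1*2) + 1935725)*(2433912 - 662425) = ((381 - 2) + 1935725)*1771487 = (379 + 1935725)*1771487 = 1936104*1771487 = 3429783066648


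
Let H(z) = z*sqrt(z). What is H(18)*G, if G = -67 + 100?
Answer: 1782*sqrt(2) ≈ 2520.1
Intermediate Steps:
H(z) = z**(3/2)
G = 33
H(18)*G = 18**(3/2)*33 = (54*sqrt(2))*33 = 1782*sqrt(2)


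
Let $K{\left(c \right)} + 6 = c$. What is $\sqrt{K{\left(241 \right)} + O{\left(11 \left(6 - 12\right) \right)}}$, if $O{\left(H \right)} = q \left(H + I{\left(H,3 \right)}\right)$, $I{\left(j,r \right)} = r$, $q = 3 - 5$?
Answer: $19$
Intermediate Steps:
$q = -2$ ($q = 3 - 5 = -2$)
$O{\left(H \right)} = -6 - 2 H$ ($O{\left(H \right)} = - 2 \left(H + 3\right) = - 2 \left(3 + H\right) = -6 - 2 H$)
$K{\left(c \right)} = -6 + c$
$\sqrt{K{\left(241 \right)} + O{\left(11 \left(6 - 12\right) \right)}} = \sqrt{\left(-6 + 241\right) - \left(6 + 2 \cdot 11 \left(6 - 12\right)\right)} = \sqrt{235 - \left(6 + 2 \cdot 11 \left(-6\right)\right)} = \sqrt{235 - -126} = \sqrt{235 + \left(-6 + 132\right)} = \sqrt{235 + 126} = \sqrt{361} = 19$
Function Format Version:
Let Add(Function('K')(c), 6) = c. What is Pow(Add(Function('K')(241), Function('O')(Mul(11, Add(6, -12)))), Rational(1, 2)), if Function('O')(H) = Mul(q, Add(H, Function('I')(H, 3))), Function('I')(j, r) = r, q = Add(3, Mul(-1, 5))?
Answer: 19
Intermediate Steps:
q = -2 (q = Add(3, -5) = -2)
Function('O')(H) = Add(-6, Mul(-2, H)) (Function('O')(H) = Mul(-2, Add(H, 3)) = Mul(-2, Add(3, H)) = Add(-6, Mul(-2, H)))
Function('K')(c) = Add(-6, c)
Pow(Add(Function('K')(241), Function('O')(Mul(11, Add(6, -12)))), Rational(1, 2)) = Pow(Add(Add(-6, 241), Add(-6, Mul(-2, Mul(11, Add(6, -12))))), Rational(1, 2)) = Pow(Add(235, Add(-6, Mul(-2, Mul(11, -6)))), Rational(1, 2)) = Pow(Add(235, Add(-6, Mul(-2, -66))), Rational(1, 2)) = Pow(Add(235, Add(-6, 132)), Rational(1, 2)) = Pow(Add(235, 126), Rational(1, 2)) = Pow(361, Rational(1, 2)) = 19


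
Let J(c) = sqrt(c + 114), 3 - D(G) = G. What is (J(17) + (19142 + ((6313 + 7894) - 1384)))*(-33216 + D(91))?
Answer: -1064562360 - 33304*sqrt(131) ≈ -1.0649e+9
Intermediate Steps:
D(G) = 3 - G
J(c) = sqrt(114 + c)
(J(17) + (19142 + ((6313 + 7894) - 1384)))*(-33216 + D(91)) = (sqrt(114 + 17) + (19142 + ((6313 + 7894) - 1384)))*(-33216 + (3 - 1*91)) = (sqrt(131) + (19142 + (14207 - 1384)))*(-33216 + (3 - 91)) = (sqrt(131) + (19142 + 12823))*(-33216 - 88) = (sqrt(131) + 31965)*(-33304) = (31965 + sqrt(131))*(-33304) = -1064562360 - 33304*sqrt(131)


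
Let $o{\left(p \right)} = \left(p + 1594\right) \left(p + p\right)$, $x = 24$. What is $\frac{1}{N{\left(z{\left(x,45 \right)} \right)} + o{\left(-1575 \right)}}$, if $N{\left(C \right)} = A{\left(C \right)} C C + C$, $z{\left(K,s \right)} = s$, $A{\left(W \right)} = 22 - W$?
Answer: $- \frac{1}{106380} \approx -9.4003 \cdot 10^{-6}$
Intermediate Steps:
$o{\left(p \right)} = 2 p \left(1594 + p\right)$ ($o{\left(p \right)} = \left(1594 + p\right) 2 p = 2 p \left(1594 + p\right)$)
$N{\left(C \right)} = C + C^{2} \left(22 - C\right)$ ($N{\left(C \right)} = \left(22 - C\right) C C + C = C \left(22 - C\right) C + C = C^{2} \left(22 - C\right) + C = C + C^{2} \left(22 - C\right)$)
$\frac{1}{N{\left(z{\left(x,45 \right)} \right)} + o{\left(-1575 \right)}} = \frac{1}{\left(-1\right) 45 \left(-1 + 45 \left(-22 + 45\right)\right) + 2 \left(-1575\right) \left(1594 - 1575\right)} = \frac{1}{\left(-1\right) 45 \left(-1 + 45 \cdot 23\right) + 2 \left(-1575\right) 19} = \frac{1}{\left(-1\right) 45 \left(-1 + 1035\right) - 59850} = \frac{1}{\left(-1\right) 45 \cdot 1034 - 59850} = \frac{1}{-46530 - 59850} = \frac{1}{-106380} = - \frac{1}{106380}$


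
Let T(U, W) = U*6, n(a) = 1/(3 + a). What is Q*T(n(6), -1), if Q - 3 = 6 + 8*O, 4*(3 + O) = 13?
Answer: 22/3 ≈ 7.3333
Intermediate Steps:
O = 1/4 (O = -3 + (1/4)*13 = -3 + 13/4 = 1/4 ≈ 0.25000)
T(U, W) = 6*U
Q = 11 (Q = 3 + (6 + 8*(1/4)) = 3 + (6 + 2) = 3 + 8 = 11)
Q*T(n(6), -1) = 11*(6/(3 + 6)) = 11*(6/9) = 11*(6*(1/9)) = 11*(2/3) = 22/3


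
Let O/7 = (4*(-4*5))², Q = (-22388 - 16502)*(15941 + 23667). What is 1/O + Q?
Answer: -69007909375999/44800 ≈ -1.5404e+9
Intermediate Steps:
Q = -1540355120 (Q = -38890*39608 = -1540355120)
O = 44800 (O = 7*(4*(-4*5))² = 7*(4*(-20))² = 7*(-80)² = 7*6400 = 44800)
1/O + Q = 1/44800 - 1540355120 = -69007909375999/44800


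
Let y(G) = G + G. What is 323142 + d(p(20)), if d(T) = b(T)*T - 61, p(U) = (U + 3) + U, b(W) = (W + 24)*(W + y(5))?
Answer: 475774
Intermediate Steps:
y(G) = 2*G
b(W) = (10 + W)*(24 + W) (b(W) = (W + 24)*(W + 2*5) = (24 + W)*(W + 10) = (24 + W)*(10 + W) = (10 + W)*(24 + W))
p(U) = 3 + 2*U (p(U) = (3 + U) + U = 3 + 2*U)
d(T) = -61 + T*(240 + T² + 34*T) (d(T) = (240 + T² + 34*T)*T - 61 = T*(240 + T² + 34*T) - 61 = -61 + T*(240 + T² + 34*T))
323142 + d(p(20)) = 323142 + (-61 + (3 + 2*20)*(240 + (3 + 2*20)² + 34*(3 + 2*20))) = 323142 + (-61 + (3 + 40)*(240 + (3 + 40)² + 34*(3 + 40))) = 323142 + (-61 + 43*(240 + 43² + 34*43)) = 323142 + (-61 + 43*(240 + 1849 + 1462)) = 323142 + (-61 + 43*3551) = 323142 + (-61 + 152693) = 323142 + 152632 = 475774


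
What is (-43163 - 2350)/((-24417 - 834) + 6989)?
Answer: 45513/18262 ≈ 2.4922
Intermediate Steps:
(-43163 - 2350)/((-24417 - 834) + 6989) = -45513/(-25251 + 6989) = -45513/(-18262) = -45513*(-1/18262) = 45513/18262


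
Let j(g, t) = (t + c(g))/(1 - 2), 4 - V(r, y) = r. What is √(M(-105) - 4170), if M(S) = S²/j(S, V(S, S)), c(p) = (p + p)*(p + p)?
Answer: I*√8150484193995/44209 ≈ 64.578*I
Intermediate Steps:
c(p) = 4*p² (c(p) = (2*p)*(2*p) = 4*p²)
V(r, y) = 4 - r
j(g, t) = -t - 4*g² (j(g, t) = (t + 4*g²)/(1 - 2) = (t + 4*g²)/(-1) = (t + 4*g²)*(-1) = -t - 4*g²)
M(S) = S²/(-4 + S - 4*S²) (M(S) = S²/(-(4 - S) - 4*S²) = S²/((-4 + S) - 4*S²) = S²/(-4 + S - 4*S²))
√(M(-105) - 4170) = √(-1*(-105)²/(4 - 1*(-105) + 4*(-105)²) - 4170) = √(-1*11025/(4 + 105 + 4*11025) - 4170) = √(-1*11025/(4 + 105 + 44100) - 4170) = √(-1*11025/44209 - 4170) = √(-1*11025*1/44209 - 4170) = √(-11025/44209 - 4170) = √(-184362555/44209) = I*√8150484193995/44209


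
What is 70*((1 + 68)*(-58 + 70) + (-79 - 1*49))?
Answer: 49000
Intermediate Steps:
70*((1 + 68)*(-58 + 70) + (-79 - 1*49)) = 70*(69*12 + (-79 - 49)) = 70*(828 - 128) = 70*700 = 49000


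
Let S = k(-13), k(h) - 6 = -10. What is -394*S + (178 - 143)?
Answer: 1611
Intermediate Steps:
k(h) = -4 (k(h) = 6 - 10 = -4)
S = -4
-394*S + (178 - 143) = -394*(-4) + (178 - 143) = 1576 + 35 = 1611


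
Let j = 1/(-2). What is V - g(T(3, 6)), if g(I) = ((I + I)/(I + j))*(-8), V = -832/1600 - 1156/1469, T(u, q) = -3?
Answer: 3189621/257075 ≈ 12.407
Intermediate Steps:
j = -1/2 (j = 1*(-1/2) = -1/2 ≈ -0.50000)
V = -47997/36725 (V = -832*1/1600 - 1156*1/1469 = -13/25 - 1156/1469 = -47997/36725 ≈ -1.3069)
g(I) = -16*I/(-1/2 + I) (g(I) = ((I + I)/(I - 1/2))*(-8) = ((2*I)/(-1/2 + I))*(-8) = (2*I/(-1/2 + I))*(-8) = -16*I/(-1/2 + I))
V - g(T(3, 6)) = -47997/36725 - (-32)*(-3)/(-1 + 2*(-3)) = -47997/36725 - (-32)*(-3)/(-1 - 6) = -47997/36725 - (-32)*(-3)/(-7) = -47997/36725 - (-32)*(-3)*(-1)/7 = -47997/36725 - 1*(-96/7) = -47997/36725 + 96/7 = 3189621/257075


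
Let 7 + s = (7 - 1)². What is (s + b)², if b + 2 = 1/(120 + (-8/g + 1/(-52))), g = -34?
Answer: 8238053780401/11293525441 ≈ 729.45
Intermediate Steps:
b = -211658/106271 (b = -2 + 1/(120 + (-8/(-34) + 1/(-52))) = -2 + 1/(120 + (-8*(-1/34) + 1*(-1/52))) = -2 + 1/(120 + (4/17 - 1/52)) = -2 + 1/(120 + 191/884) = -2 + 1/(106271/884) = -2 + 884/106271 = -211658/106271 ≈ -1.9917)
s = 29 (s = -7 + (7 - 1)² = -7 + 6² = -7 + 36 = 29)
(s + b)² = (29 - 211658/106271)² = (2870201/106271)² = 8238053780401/11293525441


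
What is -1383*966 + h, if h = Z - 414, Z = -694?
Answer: -1337086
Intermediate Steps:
h = -1108 (h = -694 - 414 = -1108)
-1383*966 + h = -1383*966 - 1108 = -1335978 - 1108 = -1337086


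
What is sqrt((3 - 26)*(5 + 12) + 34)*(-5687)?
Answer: -5687*I*sqrt(357) ≈ -1.0745e+5*I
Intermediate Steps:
sqrt((3 - 26)*(5 + 12) + 34)*(-5687) = sqrt(-23*17 + 34)*(-5687) = sqrt(-391 + 34)*(-5687) = sqrt(-357)*(-5687) = (I*sqrt(357))*(-5687) = -5687*I*sqrt(357)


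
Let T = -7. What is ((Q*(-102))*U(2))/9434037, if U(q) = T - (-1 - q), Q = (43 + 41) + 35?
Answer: 16184/3144679 ≈ 0.0051465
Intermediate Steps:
Q = 119 (Q = 84 + 35 = 119)
U(q) = -6 + q (U(q) = -7 - (-1 - q) = -7 + (1 + q) = -6 + q)
((Q*(-102))*U(2))/9434037 = ((119*(-102))*(-6 + 2))/9434037 = -12138*(-4)*(1/9434037) = 48552*(1/9434037) = 16184/3144679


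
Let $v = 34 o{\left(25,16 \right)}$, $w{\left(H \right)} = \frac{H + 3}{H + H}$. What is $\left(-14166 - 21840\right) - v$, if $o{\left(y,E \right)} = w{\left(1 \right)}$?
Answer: $-36074$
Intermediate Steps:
$w{\left(H \right)} = \frac{3 + H}{2 H}$
$o{\left(y,E \right)} = 2$ ($o{\left(y,E \right)} = \frac{3 + 1}{2 \cdot 1} = \frac{1}{2} \cdot 1 \cdot 4 = 2$)
$v = 68$ ($v = 34 \cdot 2 = 68$)
$\left(-14166 - 21840\right) - v = \left(-14166 - 21840\right) - 68 = -36006 - 68 = -36074$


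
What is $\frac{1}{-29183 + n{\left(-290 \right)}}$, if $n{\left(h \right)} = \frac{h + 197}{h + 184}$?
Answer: $- \frac{106}{3093305} \approx -3.4268 \cdot 10^{-5}$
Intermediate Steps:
$n{\left(h \right)} = \frac{197 + h}{184 + h}$
$\frac{1}{-29183 + n{\left(-290 \right)}} = \frac{1}{-29183 + \frac{197 - 290}{184 - 290}} = \frac{1}{-29183 + \frac{1}{-106} \left(-93\right)} = \frac{1}{-29183 - - \frac{93}{106}} = \frac{1}{-29183 + \frac{93}{106}} = \frac{1}{- \frac{3093305}{106}} = - \frac{106}{3093305}$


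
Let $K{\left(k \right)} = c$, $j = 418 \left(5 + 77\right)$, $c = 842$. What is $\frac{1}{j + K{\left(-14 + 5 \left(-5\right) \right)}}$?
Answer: $\frac{1}{35118} \approx 2.8475 \cdot 10^{-5}$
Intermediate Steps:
$j = 34276$ ($j = 418 \cdot 82 = 34276$)
$K{\left(k \right)} = 842$
$\frac{1}{j + K{\left(-14 + 5 \left(-5\right) \right)}} = \frac{1}{34276 + 842} = \frac{1}{35118}$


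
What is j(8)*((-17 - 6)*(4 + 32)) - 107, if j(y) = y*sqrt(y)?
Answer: -107 - 13248*sqrt(2) ≈ -18843.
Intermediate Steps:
j(y) = y**(3/2)
j(8)*((-17 - 6)*(4 + 32)) - 107 = 8**(3/2)*((-17 - 6)*(4 + 32)) - 107 = (16*sqrt(2))*(-23*36) - 107 = (16*sqrt(2))*(-828) - 107 = -13248*sqrt(2) - 107 = -107 - 13248*sqrt(2)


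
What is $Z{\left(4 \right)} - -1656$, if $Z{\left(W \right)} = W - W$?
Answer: $1656$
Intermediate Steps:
$Z{\left(W \right)} = 0$
$Z{\left(4 \right)} - -1656 = 0 - -1656 = 0 + 1656 = 1656$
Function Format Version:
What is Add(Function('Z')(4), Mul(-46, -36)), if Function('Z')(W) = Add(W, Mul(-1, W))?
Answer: 1656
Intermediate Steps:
Function('Z')(W) = 0
Add(Function('Z')(4), Mul(-46, -36)) = Add(0, Mul(-46, -36)) = Add(0, 1656) = 1656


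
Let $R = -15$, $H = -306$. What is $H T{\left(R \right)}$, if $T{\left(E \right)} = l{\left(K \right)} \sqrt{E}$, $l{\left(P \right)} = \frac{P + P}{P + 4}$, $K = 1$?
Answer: $- \frac{612 i \sqrt{15}}{5} \approx - 474.05 i$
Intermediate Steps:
$l{\left(P \right)} = \frac{2 P}{4 + P}$
$T{\left(E \right)} = \frac{2 \sqrt{E}}{5}$ ($T{\left(E \right)} = 2 \cdot 1 \frac{1}{4 + 1} \sqrt{E} = 2 \cdot 1 \cdot \frac{1}{5} \sqrt{E} = \frac{2 \sqrt{E}}{5}$)
$H T{\left(R \right)} = - 306 \frac{2 \sqrt{-15}}{5} = - 306 \frac{2 i \sqrt{15}}{5} = - \frac{612 i \sqrt{15}}{5}$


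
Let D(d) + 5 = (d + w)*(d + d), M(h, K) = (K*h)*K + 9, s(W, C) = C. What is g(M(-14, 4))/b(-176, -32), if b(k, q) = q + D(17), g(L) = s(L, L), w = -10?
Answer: -215/201 ≈ -1.0697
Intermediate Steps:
M(h, K) = 9 + h*K**2 (M(h, K) = h*K**2 + 9 = 9 + h*K**2)
D(d) = -5 + 2*d*(-10 + d) (D(d) = -5 + (d - 10)*(d + d) = -5 + (-10 + d)*(2*d) = -5 + 2*d*(-10 + d))
g(L) = L
b(k, q) = 233 + q (b(k, q) = q + (-5 - 20*17 + 2*17**2) = q + (-5 - 340 + 2*289) = q + (-5 - 340 + 578) = q + 233 = 233 + q)
g(M(-14, 4))/b(-176, -32) = (9 - 14*4**2)/(233 - 32) = (9 - 14*16)/201 = (9 - 224)*(1/201) = -215*1/201 = -215/201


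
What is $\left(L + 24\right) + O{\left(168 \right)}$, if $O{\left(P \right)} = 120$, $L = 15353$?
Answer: $15497$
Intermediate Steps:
$\left(L + 24\right) + O{\left(168 \right)} = \left(15353 + 24\right) + 120 = 15377 + 120 = 15497$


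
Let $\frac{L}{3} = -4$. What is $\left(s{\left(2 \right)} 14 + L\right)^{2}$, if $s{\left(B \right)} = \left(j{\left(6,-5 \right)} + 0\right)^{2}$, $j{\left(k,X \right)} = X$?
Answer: $114244$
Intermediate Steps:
$L = -12$ ($L = 3 \left(-4\right) = -12$)
$s{\left(B \right)} = 25$ ($s{\left(B \right)} = \left(-5 + 0\right)^{2} = \left(-5\right)^{2} = 25$)
$\left(s{\left(2 \right)} 14 + L\right)^{2} = \left(25 \cdot 14 - 12\right)^{2} = \left(350 - 12\right)^{2} = 338^{2} = 114244$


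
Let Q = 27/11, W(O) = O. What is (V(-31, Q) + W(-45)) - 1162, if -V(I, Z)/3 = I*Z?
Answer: -10766/11 ≈ -978.73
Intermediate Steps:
Q = 27/11 (Q = 27*(1/11) = 27/11 ≈ 2.4545)
V(I, Z) = -3*I*Z
(V(-31, Q) + W(-45)) - 1162 = (-3*(-31)*27/11 - 45) - 1162 = (2511/11 - 45) - 1162 = 2016/11 - 1162 = -10766/11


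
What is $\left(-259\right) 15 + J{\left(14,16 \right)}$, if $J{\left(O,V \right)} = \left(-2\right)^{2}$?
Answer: $-3881$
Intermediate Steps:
$J{\left(O,V \right)} = 4$
$\left(-259\right) 15 + J{\left(14,16 \right)} = \left(-259\right) 15 + 4 = -3885 + 4 = -3881$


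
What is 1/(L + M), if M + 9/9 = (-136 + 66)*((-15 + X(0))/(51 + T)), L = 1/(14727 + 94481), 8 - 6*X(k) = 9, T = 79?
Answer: 327624/2347975 ≈ 0.13953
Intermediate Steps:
X(k) = -⅙ (X(k) = 4/3 - ⅙*9 = 4/3 - 3/2 = -⅙)
L = 1/109208 ≈ 9.1568e-6
M = 43/6 (M = -1 + (-136 + 66)*((-15 - ⅙)/(51 + 79)) = -1 - (-3185)/(3*130) = -1 - 70*(-7/60) = -1 + 49/6 = 43/6 ≈ 7.1667)
1/(L + M) = 1/(1/109208 + 43/6) = 1/(2347975/327624) = 327624/2347975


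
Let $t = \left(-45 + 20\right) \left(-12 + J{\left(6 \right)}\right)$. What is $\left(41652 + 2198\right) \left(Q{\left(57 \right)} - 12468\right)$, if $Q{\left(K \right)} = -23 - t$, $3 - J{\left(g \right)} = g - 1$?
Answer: $-563077850$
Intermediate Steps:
$J{\left(g \right)} = 4 - g$ ($J{\left(g \right)} = 3 - \left(g - 1\right) = 3 - \left(-1 + g\right) = 4 - g$)
$t = 350$ ($t = \left(-45 + 20\right) \left(-12 + \left(4 - 6\right)\right) = - 25 \left(-12 + \left(4 - 6\right)\right) = - 25 \left(-12 - 2\right) = \left(-25\right) \left(-14\right) = 350$)
$Q{\left(K \right)} = -373$ ($Q{\left(K \right)} = -23 - 350 = -373$)
$\left(41652 + 2198\right) \left(Q{\left(57 \right)} - 12468\right) = \left(41652 + 2198\right) \left(-373 - 12468\right) = 43850 \left(-12841\right) = -563077850$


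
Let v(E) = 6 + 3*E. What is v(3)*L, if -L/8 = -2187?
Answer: 262440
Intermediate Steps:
L = 17496 (L = -8*(-2187) = 17496)
v(3)*L = (6 + 3*3)*17496 = (6 + 9)*17496 = 15*17496 = 262440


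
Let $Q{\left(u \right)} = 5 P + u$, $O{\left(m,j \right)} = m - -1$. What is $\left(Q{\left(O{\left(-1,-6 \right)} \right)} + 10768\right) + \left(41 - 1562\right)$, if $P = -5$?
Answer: $9222$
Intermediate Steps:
$O{\left(m,j \right)} = 1 + m$ ($O{\left(m,j \right)} = m + 1 = 1 + m$)
$Q{\left(u \right)} = -25 + u$ ($Q{\left(u \right)} = 5 \left(-5\right) + u = -25 + u$)
$\left(Q{\left(O{\left(-1,-6 \right)} \right)} + 10768\right) + \left(41 - 1562\right) = \left(\left(-25 + \left(1 - 1\right)\right) + 10768\right) + \left(41 - 1562\right) = \left(\left(-25 + 0\right) + 10768\right) + \left(41 - 1562\right) = \left(-25 + 10768\right) - 1521 = 10743 - 1521 = 9222$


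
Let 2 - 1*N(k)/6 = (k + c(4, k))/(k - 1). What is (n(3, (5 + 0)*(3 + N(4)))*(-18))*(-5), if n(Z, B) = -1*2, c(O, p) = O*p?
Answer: -180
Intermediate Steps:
N(k) = 12 - 30*k/(-1 + k) (N(k) = 12 - 6*(k + 4*k)/(k - 1) = 12 - 6*5*k/(-1 + k) = 12 - 30*k/(-1 + k))
n(Z, B) = -2
(n(3, (5 + 0)*(3 + N(4)))*(-18))*(-5) = -2*(-18)*(-5) = 36*(-5) = -180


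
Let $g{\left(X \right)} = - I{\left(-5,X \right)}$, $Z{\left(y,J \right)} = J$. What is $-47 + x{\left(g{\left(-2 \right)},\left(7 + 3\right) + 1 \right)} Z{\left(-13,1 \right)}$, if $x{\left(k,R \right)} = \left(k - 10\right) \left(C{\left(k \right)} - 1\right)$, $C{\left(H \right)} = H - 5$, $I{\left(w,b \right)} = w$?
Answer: $-42$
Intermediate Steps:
$C{\left(H \right)} = -5 + H$ ($C{\left(H \right)} = H - 5 = -5 + H$)
$g{\left(X \right)} = 5$ ($g{\left(X \right)} = \left(-1\right) \left(-5\right) = 5$)
$x{\left(k,R \right)} = \left(-10 + k\right) \left(-6 + k\right)$ ($x{\left(k,R \right)} = \left(k - 10\right) \left(\left(-5 + k\right) - 1\right) = \left(-10 + k\right) \left(-6 + k\right)$)
$-47 + x{\left(g{\left(-2 \right)},\left(7 + 3\right) + 1 \right)} Z{\left(-13,1 \right)} = -47 + \left(60 + 5^{2} - 80\right) 1 = -47 + \left(60 + 25 - 80\right) 1 = -47 + 5 \cdot 1 = -47 + 5 = -42$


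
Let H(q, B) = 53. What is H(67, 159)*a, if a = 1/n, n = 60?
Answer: 53/60 ≈ 0.88333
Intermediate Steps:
a = 1/60 ≈ 0.016667
H(67, 159)*a = 53*(1/60) = 53/60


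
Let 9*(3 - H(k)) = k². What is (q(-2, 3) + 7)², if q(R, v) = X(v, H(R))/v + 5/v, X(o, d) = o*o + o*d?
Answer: 16384/81 ≈ 202.27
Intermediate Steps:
H(k) = 3 - k²/9
X(o, d) = o² + d*o
q(R, v) = 3 + v + 5/v - R²/9 (q(R, v) = (v*((3 - R²/9) + v))/v + 5/v = (v*(3 + v - R²/9))/v + 5/v = (3 + v - R²/9) + 5/v = 3 + v + 5/v - R²/9)
(q(-2, 3) + 7)² = ((3 + 3 + 5/3 - ⅑*(-2)²) + 7)² = ((3 + 3 + 5*(⅓) - ⅑*4) + 7)² = ((3 + 3 + 5/3 - 4/9) + 7)² = (65/9 + 7)² = (128/9)² = 16384/81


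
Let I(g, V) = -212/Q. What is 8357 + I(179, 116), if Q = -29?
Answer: 242565/29 ≈ 8364.3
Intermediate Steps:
I(g, V) = 212/29 (I(g, V) = -212/(-29) = -212*(-1/29) = 212/29)
8357 + I(179, 116) = 8357 + 212/29 = 242565/29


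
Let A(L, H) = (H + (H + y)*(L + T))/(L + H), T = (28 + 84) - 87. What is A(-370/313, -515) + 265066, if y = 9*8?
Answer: 8565770410/32313 ≈ 2.6509e+5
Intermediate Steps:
y = 72
T = 25 (T = 112 - 87 = 25)
A(L, H) = (H + (25 + L)*(72 + H))/(H + L) (A(L, H) = (H + (H + 72)*(L + 25))/(L + H) = (H + (72 + H)*(25 + L))/(H + L) = (H + (25 + L)*(72 + H))/(H + L))
A(-370/313, -515) + 265066 = (1800 + 26*(-515) + 72*(-370/313) - (-190550)/313)/(-515 - 370/313) + 265066 = (1800 - 13390 + 72*(-370*1/313) - (-190550)/313)/(-515 - 370*1/313) + 265066 = (1800 - 13390 + 72*(-370/313) - 515*(-370/313))/(-515 - 370/313) + 265066 = (1800 - 13390 - 26640/313 + 190550/313)/(-161565/313) + 265066 = -313/161565*(-3463760/313) + 265066 = 692752/32313 + 265066 = 8565770410/32313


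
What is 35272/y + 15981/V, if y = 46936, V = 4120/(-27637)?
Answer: -2591241519619/24172040 ≈ -1.0720e+5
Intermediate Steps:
V = -4120/27637 (V = 4120*(-1/27637) = -4120/27637 ≈ -0.14908)
35272/y + 15981/V = 35272/46936 + 15981/(-4120/27637) = 35272*(1/46936) + 15981*(-27637/4120) = 4409/5867 - 441666897/4120 = -2591241519619/24172040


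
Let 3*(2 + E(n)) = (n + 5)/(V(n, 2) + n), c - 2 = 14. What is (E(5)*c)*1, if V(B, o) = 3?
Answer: -76/3 ≈ -25.333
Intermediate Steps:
c = 16 (c = 2 + 14 = 16)
E(n) = -2 + (5 + n)/(3*(3 + n)) (E(n) = -2 + ((n + 5)/(3 + n))/3 = -2 + ((5 + n)/(3 + n))/3 = -2 + (5 + n)/(3*(3 + n)))
(E(5)*c)*1 = (((-13 - 5*5)/(3*(3 + 5)))*16)*1 = (((⅓)*(-13 - 25)/8)*16)*1 = (((⅓)*(⅛)*(-38))*16)*1 = -19/12*16*1 = -76/3*1 = -76/3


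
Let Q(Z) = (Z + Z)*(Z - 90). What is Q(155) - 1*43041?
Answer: -22891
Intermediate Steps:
Q(Z) = 2*Z*(-90 + Z) (Q(Z) = (2*Z)*(-90 + Z) = 2*Z*(-90 + Z))
Q(155) - 1*43041 = 2*155*(-90 + 155) - 1*43041 = 2*155*65 - 43041 = 20150 - 43041 = -22891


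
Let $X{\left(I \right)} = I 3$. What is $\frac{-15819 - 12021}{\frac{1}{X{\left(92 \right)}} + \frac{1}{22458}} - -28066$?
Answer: $- \frac{3183807894}{421} \approx -7.5625 \cdot 10^{6}$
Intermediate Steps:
$X{\left(I \right)} = 3 I$
$\frac{-15819 - 12021}{\frac{1}{X{\left(92 \right)}} + \frac{1}{22458}} - -28066 = \frac{-15819 - 12021}{\frac{1}{3 \cdot 92} + \frac{1}{22458}} - -28066 = \frac{-15819 - 12021}{\frac{1}{276} + \frac{1}{22458}} + 28066 = - \frac{27840}{\frac{1}{276} + \frac{1}{22458}} + 28066 = - \frac{27840}{\frac{1263}{344356}} + 28066 = \left(-27840\right) \frac{344356}{1263} + 28066 = - \frac{3195623680}{421} + 28066 = - \frac{3183807894}{421}$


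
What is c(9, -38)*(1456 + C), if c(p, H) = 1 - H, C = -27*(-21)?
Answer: 78897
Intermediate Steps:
C = 567
c(9, -38)*(1456 + C) = (1 - 1*(-38))*(1456 + 567) = (1 + 38)*2023 = 39*2023 = 78897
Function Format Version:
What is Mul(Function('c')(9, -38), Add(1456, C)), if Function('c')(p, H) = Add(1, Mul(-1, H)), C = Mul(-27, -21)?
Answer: 78897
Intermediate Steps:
C = 567
Mul(Function('c')(9, -38), Add(1456, C)) = Mul(Add(1, Mul(-1, -38)), Add(1456, 567)) = Mul(Add(1, 38), 2023) = Mul(39, 2023) = 78897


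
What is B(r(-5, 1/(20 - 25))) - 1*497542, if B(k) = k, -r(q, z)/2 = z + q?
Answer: -2487658/5 ≈ -4.9753e+5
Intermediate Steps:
r(q, z) = -2*q - 2*z (r(q, z) = -2*(z + q) = -2*(q + z) = -2*q - 2*z)
B(r(-5, 1/(20 - 25))) - 1*497542 = (-2*(-5) - 2/(20 - 25)) - 1*497542 = (10 - 2/(-5)) - 497542 = (10 - 2*(-⅕)) - 497542 = (10 + ⅖) - 497542 = 52/5 - 497542 = -2487658/5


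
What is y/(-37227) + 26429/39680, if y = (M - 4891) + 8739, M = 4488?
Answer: 653099903/1477167360 ≈ 0.44213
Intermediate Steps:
y = 8336 (y = (4488 - 4891) + 8739 = -403 + 8739 = 8336)
y/(-37227) + 26429/39680 = 8336/(-37227) + 26429/39680 = 8336*(-1/37227) + 26429*(1/39680) = -8336/37227 + 26429/39680 = 653099903/1477167360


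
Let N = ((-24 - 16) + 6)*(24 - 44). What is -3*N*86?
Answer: -175440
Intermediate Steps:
N = 680 (N = (-40 + 6)*(-20) = -34*(-20) = 680)
-3*N*86 = -3*680*86 = -2040*86 = -175440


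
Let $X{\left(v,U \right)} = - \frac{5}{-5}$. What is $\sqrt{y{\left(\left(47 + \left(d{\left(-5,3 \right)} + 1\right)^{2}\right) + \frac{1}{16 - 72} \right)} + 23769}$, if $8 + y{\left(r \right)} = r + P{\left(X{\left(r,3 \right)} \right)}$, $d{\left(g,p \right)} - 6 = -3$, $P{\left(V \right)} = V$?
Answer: $\frac{\sqrt{18678786}}{28} \approx 154.35$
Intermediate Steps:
$X{\left(v,U \right)} = 1$ ($X{\left(v,U \right)} = \left(-5\right) \left(- \frac{1}{5}\right) = 1$)
$d{\left(g,p \right)} = 3$ ($d{\left(g,p \right)} = 6 - 3 = 3$)
$y{\left(r \right)} = -7 + r$ ($y{\left(r \right)} = -8 + \left(r + 1\right) = -8 + \left(1 + r\right) = -7 + r$)
$\sqrt{y{\left(\left(47 + \left(d{\left(-5,3 \right)} + 1\right)^{2}\right) + \frac{1}{16 - 72} \right)} + 23769} = \sqrt{\left(-7 + \left(\left(47 + \left(3 + 1\right)^{2}\right) + \frac{1}{16 - 72}\right)\right) + 23769} = \sqrt{\left(-7 + \left(\left(47 + 4^{2}\right) + \frac{1}{-56}\right)\right) + 23769} = \sqrt{\left(-7 + \left(\left(47 + 16\right) - \frac{1}{56}\right)\right) + 23769} = \sqrt{\left(-7 + \left(63 - \frac{1}{56}\right)\right) + 23769} = \sqrt{\left(-7 + \frac{3527}{56}\right) + 23769} = \sqrt{\frac{3135}{56} + 23769} = \sqrt{\frac{1334199}{56}} = \frac{\sqrt{18678786}}{28}$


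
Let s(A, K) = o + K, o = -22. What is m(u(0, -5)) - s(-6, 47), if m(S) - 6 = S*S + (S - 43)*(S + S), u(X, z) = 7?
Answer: -474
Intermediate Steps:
s(A, K) = -22 + K
m(S) = 6 + S² + 2*S*(-43 + S) (m(S) = 6 + (S*S + (S - 43)*(S + S)) = 6 + (S² + (-43 + S)*(2*S)) = 6 + (S² + 2*S*(-43 + S)) = 6 + S² + 2*S*(-43 + S))
m(u(0, -5)) - s(-6, 47) = (6 - 86*7 + 3*7²) - (-22 + 47) = (6 - 602 + 3*49) - 1*25 = (6 - 602 + 147) - 25 = -449 - 25 = -474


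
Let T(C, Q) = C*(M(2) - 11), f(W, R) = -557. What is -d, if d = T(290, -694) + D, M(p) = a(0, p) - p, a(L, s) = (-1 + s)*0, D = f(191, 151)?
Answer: 4327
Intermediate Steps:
D = -557
a(L, s) = 0
M(p) = -p (M(p) = 0 - p = -p)
T(C, Q) = -13*C (T(C, Q) = C*(-1*2 - 11) = C*(-2 - 11) = C*(-13) = -13*C)
d = -4327 (d = -13*290 - 557 = -3770 - 557 = -4327)
-d = -1*(-4327) = 4327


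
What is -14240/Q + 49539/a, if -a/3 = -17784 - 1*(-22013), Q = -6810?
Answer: -5223257/2879949 ≈ -1.8137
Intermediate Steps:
a = -12687 (a = -3*(-17784 - 1*(-22013)) = -3*(-17784 + 22013) = -3*4229 = -12687)
-14240/Q + 49539/a = -14240/(-6810) + 49539/(-12687) = -14240*(-1/6810) + 49539*(-1/12687) = 1424/681 - 16513/4229 = -5223257/2879949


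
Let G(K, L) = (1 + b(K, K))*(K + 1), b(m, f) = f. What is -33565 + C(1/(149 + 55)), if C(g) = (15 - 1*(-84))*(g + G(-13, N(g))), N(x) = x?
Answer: -1312979/68 ≈ -19309.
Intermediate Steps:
G(K, L) = (1 + K)² (G(K, L) = (1 + K)*(K + 1) = (1 + K)*(1 + K) = (1 + K)²)
C(g) = 14256 + 99*g (C(g) = (15 - 1*(-84))*(g + (1 + (-13)² + 2*(-13))) = (15 + 84)*(g + (1 + 169 - 26)) = 99*(g + 144) = 99*(144 + g) = 14256 + 99*g)
-33565 + C(1/(149 + 55)) = -33565 + (14256 + 99/(149 + 55)) = -33565 + (14256 + 99/204) = -33565 + (14256 + 99*(1/204)) = -33565 + (14256 + 33/68) = -33565 + 969441/68 = -1312979/68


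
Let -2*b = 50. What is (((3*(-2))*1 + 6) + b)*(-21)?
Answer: 525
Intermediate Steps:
b = -25 (b = -1/2*50 = -25)
(((3*(-2))*1 + 6) + b)*(-21) = (((3*(-2))*1 + 6) - 25)*(-21) = ((-6*1 + 6) - 25)*(-21) = ((-6 + 6) - 25)*(-21) = (0 - 25)*(-21) = -25*(-21) = 525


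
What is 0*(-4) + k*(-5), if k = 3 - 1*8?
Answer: 25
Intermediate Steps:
k = -5 (k = 3 - 8 = -5)
0*(-4) + k*(-5) = 0*(-4) - 5*(-5) = 0 + 25 = 25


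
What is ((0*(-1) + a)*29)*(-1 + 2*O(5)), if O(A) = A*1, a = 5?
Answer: 1305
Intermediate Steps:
O(A) = A
((0*(-1) + a)*29)*(-1 + 2*O(5)) = ((0*(-1) + 5)*29)*(-1 + 2*5) = ((0 + 5)*29)*(-1 + 10) = (5*29)*9 = 145*9 = 1305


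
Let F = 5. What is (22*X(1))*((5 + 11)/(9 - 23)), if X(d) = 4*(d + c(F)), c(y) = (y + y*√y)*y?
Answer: -18304/7 - 17600*√5/7 ≈ -8237.0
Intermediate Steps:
c(y) = y*(y + y^(3/2)) (c(y) = (y + y^(3/2))*y = y*(y + y^(3/2)))
X(d) = 100 + 4*d + 100*√5 (X(d) = 4*(d + (5² + 5^(5/2))) = 4*(d + (25 + 25*√5)) = 4*(25 + d + 25*√5) = 100 + 4*d + 100*√5)
(22*X(1))*((5 + 11)/(9 - 23)) = (22*(100 + 4*1 + 100*√5))*((5 + 11)/(9 - 23)) = (22*(100 + 4 + 100*√5))*(16/(-14)) = (22*(104 + 100*√5))*(16*(-1/14)) = (2288 + 2200*√5)*(-8/7) = -18304/7 - 17600*√5/7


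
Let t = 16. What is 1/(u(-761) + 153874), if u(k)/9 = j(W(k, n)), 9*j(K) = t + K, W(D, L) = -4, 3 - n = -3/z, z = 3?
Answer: 1/153886 ≈ 6.4983e-6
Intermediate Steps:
n = 4 (n = 3 - (-3)/3 = 3 - 1*(-1) = 3 + 1 = 4)
j(K) = 16/9 + K/9 (j(K) = (16 + K)/9 = 16/9 + K/9)
u(k) = 12 (u(k) = 9*(16/9 + (1/9)*(-4)) = 9*(16/9 - 4/9) = 9*(4/3) = 12)
1/(u(-761) + 153874) = 1/(12 + 153874) = 1/153886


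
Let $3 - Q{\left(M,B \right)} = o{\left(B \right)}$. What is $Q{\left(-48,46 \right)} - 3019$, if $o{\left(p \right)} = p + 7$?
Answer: $-3069$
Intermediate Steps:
$o{\left(p \right)} = 7 + p$
$Q{\left(M,B \right)} = -4 - B$ ($Q{\left(M,B \right)} = 3 - \left(7 + B\right) = -4 - B$)
$Q{\left(-48,46 \right)} - 3019 = \left(-4 - 46\right) - 3019 = -50 - 3019 = -3069$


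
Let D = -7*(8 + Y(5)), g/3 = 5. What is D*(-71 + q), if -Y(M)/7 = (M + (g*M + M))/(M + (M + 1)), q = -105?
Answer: -56784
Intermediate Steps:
g = 15 (g = 3*5 = 15)
Y(M) = -119*M/(1 + 2*M) (Y(M) = -7*(M + (15*M + M))/(M + (M + 1)) = -7*(M + 16*M)/(M + (1 + M)) = -7*17*M/(1 + 2*M) = -119*M/(1 + 2*M))
D = 3549/11 (D = -7*(8 - 119*5/(1 + 2*5)) = -7*(8 - 119*5/(1 + 10)) = -7*(8 - 119*5/11) = -7*(8 - 119*5*1/11) = -7*(8 - 595/11) = -7*(-507/11) = 3549/11 ≈ 322.64)
D*(-71 + q) = 3549*(-71 - 105)/11 = (3549/11)*(-176) = -56784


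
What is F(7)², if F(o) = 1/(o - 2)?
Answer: 1/25 ≈ 0.040000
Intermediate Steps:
F(o) = 1/(-2 + o)
F(7)² = (1/(-2 + 7))² = (1/5)² = (⅕)² = 1/25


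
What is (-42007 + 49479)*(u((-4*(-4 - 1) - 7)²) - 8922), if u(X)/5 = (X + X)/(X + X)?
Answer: -66627824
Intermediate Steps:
u(X) = 5 (u(X) = 5*((X + X)/(X + X)) = 5*((2*X)/((2*X))) = 5*((2*X)*(1/(2*X))) = 5*1 = 5)
(-42007 + 49479)*(u((-4*(-4 - 1) - 7)²) - 8922) = (-42007 + 49479)*(5 - 8922) = 7472*(-8917) = -66627824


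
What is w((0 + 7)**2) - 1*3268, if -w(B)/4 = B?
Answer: -3464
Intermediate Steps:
w(B) = -4*B
w((0 + 7)**2) - 1*3268 = -4*(0 + 7)**2 - 1*3268 = -4*7**2 - 3268 = -4*49 - 3268 = -196 - 3268 = -3464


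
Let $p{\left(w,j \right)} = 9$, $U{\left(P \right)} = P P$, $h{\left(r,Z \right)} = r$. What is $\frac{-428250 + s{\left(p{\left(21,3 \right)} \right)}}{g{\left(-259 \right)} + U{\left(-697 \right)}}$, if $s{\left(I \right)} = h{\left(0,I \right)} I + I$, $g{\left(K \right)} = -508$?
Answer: $- \frac{142747}{161767} \approx -0.88242$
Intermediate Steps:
$U{\left(P \right)} = P^{2}$
$s{\left(I \right)} = I$ ($s{\left(I \right)} = 0 I + I = 0 + I = I$)
$\frac{-428250 + s{\left(p{\left(21,3 \right)} \right)}}{g{\left(-259 \right)} + U{\left(-697 \right)}} = \frac{-428250 + 9}{-508 + \left(-697\right)^{2}} = - \frac{428241}{-508 + 485809} = - \frac{428241}{485301} = \left(-428241\right) \frac{1}{485301} = - \frac{142747}{161767}$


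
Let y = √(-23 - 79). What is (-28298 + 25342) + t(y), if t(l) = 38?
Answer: -2918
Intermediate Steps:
y = I*√102 (y = √(-102) = I*√102 ≈ 10.1*I)
(-28298 + 25342) + t(y) = (-28298 + 25342) + 38 = -2956 + 38 = -2918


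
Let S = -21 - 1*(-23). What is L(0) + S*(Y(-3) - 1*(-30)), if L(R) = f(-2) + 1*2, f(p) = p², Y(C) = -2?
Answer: 62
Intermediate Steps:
S = 2 (S = -21 + 23 = 2)
L(R) = 6 (L(R) = (-2)² + 1*2 = 4 + 2 = 6)
L(0) + S*(Y(-3) - 1*(-30)) = 6 + 2*(-2 - 1*(-30)) = 6 + 2*(-2 + 30) = 6 + 2*28 = 6 + 56 = 62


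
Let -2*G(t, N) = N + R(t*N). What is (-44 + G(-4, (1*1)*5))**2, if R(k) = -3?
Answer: 2025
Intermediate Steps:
G(t, N) = 3/2 - N/2 (G(t, N) = -(N - 3)/2 = -(-3 + N)/2 = 3/2 - N/2)
(-44 + G(-4, (1*1)*5))**2 = (-44 + (3/2 - 1*1*5/2))**2 = (-44 + (3/2 - 5/2))**2 = (-44 - 1)**2 = (-45)**2 = 2025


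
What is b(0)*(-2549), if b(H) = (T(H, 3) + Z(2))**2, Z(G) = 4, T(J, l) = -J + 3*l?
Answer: -430781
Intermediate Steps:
b(H) = (13 - H)**2 (b(H) = ((-H + 3*3) + 4)**2 = ((-H + 9) + 4)**2 = ((9 - H) + 4)**2 = (13 - H)**2)
b(0)*(-2549) = (-13 + 0)**2*(-2549) = (-13)**2*(-2549) = 169*(-2549) = -430781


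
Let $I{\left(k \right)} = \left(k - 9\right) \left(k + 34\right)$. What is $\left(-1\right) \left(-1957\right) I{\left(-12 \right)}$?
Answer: $-904134$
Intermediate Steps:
$I{\left(k \right)} = \left(-9 + k\right) \left(34 + k\right)$
$\left(-1\right) \left(-1957\right) I{\left(-12 \right)} = \left(-1\right) \left(-1957\right) \left(-306 + \left(-12\right)^{2} + 25 \left(-12\right)\right) = 1957 \left(-306 + 144 - 300\right) = 1957 \left(-462\right) = -904134$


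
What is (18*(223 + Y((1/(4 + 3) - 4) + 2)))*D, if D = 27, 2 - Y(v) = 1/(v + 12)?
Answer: 7760448/71 ≈ 1.0930e+5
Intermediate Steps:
Y(v) = 2 - 1/(12 + v) (Y(v) = 2 - 1/(v + 12) = 2 - 1/(12 + v))
(18*(223 + Y((1/(4 + 3) - 4) + 2)))*D = (18*(223 + (23 + 2*((1/(4 + 3) - 4) + 2))/(12 + ((1/(4 + 3) - 4) + 2))))*27 = (18*(223 + (23 + 2*((1/7 - 4) + 2))/(12 + ((1/7 - 4) + 2))))*27 = (18*(223 + (23 + 2*(-27/7 + 2))/(12 + (-27/7 + 2))))*27 = (18*(223 + (23 + 2*(-13/7))/(12 - 13/7)))*27 = (18*(223 + (23 - 26/7)/(71/7)))*27 = (18*(223 + (7/71)*(135/7)))*27 = (18*(223 + 135/71))*27 = (18*(15968/71))*27 = (287424/71)*27 = 7760448/71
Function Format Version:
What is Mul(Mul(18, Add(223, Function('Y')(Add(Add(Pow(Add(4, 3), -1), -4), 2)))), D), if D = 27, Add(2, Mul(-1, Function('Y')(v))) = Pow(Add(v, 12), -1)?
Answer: Rational(7760448, 71) ≈ 1.0930e+5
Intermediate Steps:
Function('Y')(v) = Add(2, Mul(-1, Pow(Add(12, v), -1))) (Function('Y')(v) = Add(2, Mul(-1, Pow(Add(v, 12), -1))) = Add(2, Mul(-1, Pow(Add(12, v), -1))))
Mul(Mul(18, Add(223, Function('Y')(Add(Add(Pow(Add(4, 3), -1), -4), 2)))), D) = Mul(Mul(18, Add(223, Mul(Pow(Add(12, Add(Add(Pow(Add(4, 3), -1), -4), 2)), -1), Add(23, Mul(2, Add(Add(Pow(Add(4, 3), -1), -4), 2)))))), 27) = Mul(Mul(18, Add(223, Mul(Pow(Add(12, Add(Add(Pow(7, -1), -4), 2)), -1), Add(23, Mul(2, Add(Add(Pow(7, -1), -4), 2)))))), 27) = Mul(Mul(18, Add(223, Mul(Pow(Add(12, Add(Add(Rational(1, 7), -4), 2)), -1), Add(23, Mul(2, Add(Add(Rational(1, 7), -4), 2)))))), 27) = Mul(Mul(18, Add(223, Mul(Pow(Add(12, Add(Rational(-27, 7), 2)), -1), Add(23, Mul(2, Add(Rational(-27, 7), 2)))))), 27) = Mul(Mul(18, Add(223, Mul(Pow(Add(12, Rational(-13, 7)), -1), Add(23, Mul(2, Rational(-13, 7)))))), 27) = Mul(Mul(18, Add(223, Mul(Pow(Rational(71, 7), -1), Add(23, Rational(-26, 7))))), 27) = Mul(Mul(18, Add(223, Mul(Rational(7, 71), Rational(135, 7)))), 27) = Mul(Mul(18, Add(223, Rational(135, 71))), 27) = Mul(Mul(18, Rational(15968, 71)), 27) = Mul(Rational(287424, 71), 27) = Rational(7760448, 71)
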